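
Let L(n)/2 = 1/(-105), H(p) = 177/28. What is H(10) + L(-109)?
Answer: 2647/420 ≈ 6.3024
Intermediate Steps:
H(p) = 177/28 (H(p) = 177*(1/28) = 177/28)
L(n) = -2/105 (L(n) = 2/(-105) = 2*(-1/105) = -2/105)
H(10) + L(-109) = 177/28 - 2/105 = 2647/420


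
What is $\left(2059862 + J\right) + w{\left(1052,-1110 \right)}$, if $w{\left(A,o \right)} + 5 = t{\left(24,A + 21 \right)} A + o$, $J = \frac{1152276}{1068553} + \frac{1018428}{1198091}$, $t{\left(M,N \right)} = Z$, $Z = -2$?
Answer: $\frac{9715740392220559}{4724072813} \approx 2.0566 \cdot 10^{6}$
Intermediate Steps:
$t{\left(M,N \right)} = -2$
$J = \frac{9109873800}{4724072813}$ ($J = 1152276 \cdot \frac{1}{1068553} + 1018428 \cdot \frac{1}{1198091} = \frac{1152276}{1068553} + \frac{1018428}{1198091} = \frac{9109873800}{4724072813} \approx 1.9284$)
$w{\left(A,o \right)} = -5 + o - 2 A$ ($w{\left(A,o \right)} = -5 - \left(- o + 2 A\right) = -5 + o - 2 A$)
$\left(2059862 + J\right) + w{\left(1052,-1110 \right)} = \left(2059862 + \frac{9109873800}{4724072813}\right) - 3219 = \frac{9730947182605606}{4724072813} - 3219 = \frac{9715740392220559}{4724072813}$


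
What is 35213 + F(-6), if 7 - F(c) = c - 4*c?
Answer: 35202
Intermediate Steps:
F(c) = 7 + 3*c (F(c) = 7 - (c - 4*c) = 7 - (-3)*c = 7 + 3*c)
35213 + F(-6) = 35213 + (7 + 3*(-6)) = 35213 + (7 - 18) = 35213 - 11 = 35202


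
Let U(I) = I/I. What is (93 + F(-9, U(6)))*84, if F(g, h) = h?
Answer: 7896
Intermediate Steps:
U(I) = 1
(93 + F(-9, U(6)))*84 = (93 + 1)*84 = 94*84 = 7896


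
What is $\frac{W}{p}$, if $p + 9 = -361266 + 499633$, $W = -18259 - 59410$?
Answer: $- \frac{77669}{138358} \approx -0.56136$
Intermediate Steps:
$W = -77669$
$p = 138358$ ($p = -9 + \left(-361266 + 499633\right) = -9 + 138367 = 138358$)
$\frac{W}{p} = - \frac{77669}{138358}$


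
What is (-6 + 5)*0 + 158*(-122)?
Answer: -19276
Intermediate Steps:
(-6 + 5)*0 + 158*(-122) = -1*0 - 19276 = 0 - 19276 = -19276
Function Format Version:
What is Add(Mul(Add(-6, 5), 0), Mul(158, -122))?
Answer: -19276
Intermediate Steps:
Add(Mul(Add(-6, 5), 0), Mul(158, -122)) = Add(Mul(-1, 0), -19276) = Add(0, -19276) = -19276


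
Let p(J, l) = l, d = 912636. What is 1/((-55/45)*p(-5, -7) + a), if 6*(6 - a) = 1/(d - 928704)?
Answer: 96408/1403273 ≈ 0.068702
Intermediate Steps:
a = 578449/96408 (a = 6 - 1/(6*(912636 - 928704)) = 6 - ⅙/(-16068) = 6 - ⅙*(-1/16068) = 6 + 1/96408 = 578449/96408 ≈ 6.0000)
1/((-55/45)*p(-5, -7) + a) = 1/(-55/45*(-7) + 578449/96408) = 1/(-55*1/45*(-7) + 578449/96408) = 1/(-11/9*(-7) + 578449/96408) = 1/(77/9 + 578449/96408) = 1/(1403273/96408) = 96408/1403273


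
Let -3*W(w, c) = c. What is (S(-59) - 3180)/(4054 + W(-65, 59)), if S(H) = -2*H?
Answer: -9186/12103 ≈ -0.75899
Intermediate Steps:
W(w, c) = -c/3
(S(-59) - 3180)/(4054 + W(-65, 59)) = (-2*(-59) - 3180)/(4054 - ⅓*59) = (118 - 3180)/(4054 - 59/3) = -3062/12103/3 = -3062*3/12103 = -9186/12103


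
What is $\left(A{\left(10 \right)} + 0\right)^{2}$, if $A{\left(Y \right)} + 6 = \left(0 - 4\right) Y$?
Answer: $2116$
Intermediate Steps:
$A{\left(Y \right)} = -6 - 4 Y$ ($A{\left(Y \right)} = -6 + \left(0 - 4\right) Y = -6 - 4 Y$)
$\left(A{\left(10 \right)} + 0\right)^{2} = \left(\left(-6 - 40\right) + 0\right)^{2} = \left(-46 + 0\right)^{2} = \left(-46\right)^{2} = 2116$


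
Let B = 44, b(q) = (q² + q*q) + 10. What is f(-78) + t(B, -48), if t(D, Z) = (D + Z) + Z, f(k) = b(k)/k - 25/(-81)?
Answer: -218834/1053 ≈ -207.82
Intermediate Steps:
b(q) = 10 + 2*q² (b(q) = (q² + q²) + 10 = 2*q² + 10 = 10 + 2*q²)
f(k) = 25/81 + (10 + 2*k²)/k (f(k) = (10 + 2*k²)/k - 25/(-81) = (10 + 2*k²)/k - 25*(-1/81) = (10 + 2*k²)/k + 25/81 = 25/81 + (10 + 2*k²)/k)
t(D, Z) = D + 2*Z
f(-78) + t(B, -48) = (25/81 + 2*(-78) + 10/(-78)) + (44 + 2*(-48)) = (25/81 - 156 + 10*(-1/78)) + (44 - 96) = (25/81 - 156 - 5/39) - 52 = -164078/1053 - 52 = -218834/1053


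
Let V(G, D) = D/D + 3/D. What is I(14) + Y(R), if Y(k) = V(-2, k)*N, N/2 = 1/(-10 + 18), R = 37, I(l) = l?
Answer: 528/37 ≈ 14.270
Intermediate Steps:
V(G, D) = 1 + 3/D
N = 1/4 (N = 2/(-10 + 18) = 2/8 = 2*(1/8) = 1/4 ≈ 0.25000)
Y(k) = (3 + k)/(4*k) (Y(k) = ((3 + k)/k)*(1/4) = (3 + k)/(4*k))
I(14) + Y(R) = 14 + (1/4)*(3 + 37)/37 = 14 + (1/4)*(1/37)*40 = 14 + 10/37 = 528/37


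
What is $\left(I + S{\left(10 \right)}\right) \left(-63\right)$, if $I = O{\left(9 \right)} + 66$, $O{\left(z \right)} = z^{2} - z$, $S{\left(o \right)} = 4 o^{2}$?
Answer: $-33894$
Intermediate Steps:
$I = 138$ ($I = 9 \left(-1 + 9\right) + 66 = 9 \cdot 8 + 66 = 72 + 66 = 138$)
$\left(I + S{\left(10 \right)}\right) \left(-63\right) = \left(138 + 4 \cdot 10^{2}\right) \left(-63\right) = \left(138 + 4 \cdot 100\right) \left(-63\right) = \left(138 + 400\right) \left(-63\right) = 538 \left(-63\right) = -33894$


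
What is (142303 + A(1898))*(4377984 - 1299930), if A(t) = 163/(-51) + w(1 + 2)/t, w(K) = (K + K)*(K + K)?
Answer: 415668205551312/949 ≈ 4.3801e+11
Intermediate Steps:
w(K) = 4*K² (w(K) = (2*K)*(2*K) = 4*K²)
A(t) = -163/51 + 36/t (A(t) = 163/(-51) + (4*(1 + 2)²)/t = 163*(-1/51) + (4*3²)/t = -163/51 + (4*9)/t = -163/51 + 36/t)
(142303 + A(1898))*(4377984 - 1299930) = (142303 + (-163/51 + 36/1898))*(4377984 - 1299930) = (142303 + (-163/51 + 36*(1/1898)))*3078054 = (142303 + (-163/51 + 18/949))*3078054 = (142303 - 153769/48399)*3078054 = (6887169128/48399)*3078054 = 415668205551312/949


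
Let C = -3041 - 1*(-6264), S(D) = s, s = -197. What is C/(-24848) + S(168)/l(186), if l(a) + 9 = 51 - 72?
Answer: 2399183/372720 ≈ 6.4370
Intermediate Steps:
l(a) = -30 (l(a) = -9 + (51 - 72) = -9 - 21 = -30)
S(D) = -197
C = 3223 (C = -3041 + 6264 = 3223)
C/(-24848) + S(168)/l(186) = 3223/(-24848) - 197/(-30) = 3223*(-1/24848) - 197*(-1/30) = -3223/24848 + 197/30 = 2399183/372720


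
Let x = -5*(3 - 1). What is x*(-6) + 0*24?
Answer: 60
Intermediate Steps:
x = -10 (x = -5*2 = -10)
x*(-6) + 0*24 = -10*(-6) + 0*24 = 60 + 0 = 60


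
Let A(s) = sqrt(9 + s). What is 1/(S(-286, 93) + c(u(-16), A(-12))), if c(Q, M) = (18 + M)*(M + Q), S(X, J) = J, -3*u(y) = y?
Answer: 279/54344 - 35*I*sqrt(3)/54344 ≈ 0.005134 - 0.0011155*I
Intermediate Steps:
u(y) = -y/3
1/(S(-286, 93) + c(u(-16), A(-12))) = 1/(93 + ((sqrt(9 - 12))**2 + 18*sqrt(9 - 12) + 18*(-1/3*(-16)) + sqrt(9 - 12)*(-1/3*(-16)))) = 1/(93 + ((sqrt(-3))**2 + 18*sqrt(-3) + 18*(16/3) + sqrt(-3)*(16/3))) = 1/(93 + ((I*sqrt(3))**2 + 18*(I*sqrt(3)) + 96 + (I*sqrt(3))*(16/3))) = 1/(93 + (-3 + 18*I*sqrt(3) + 96 + 16*I*sqrt(3)/3)) = 1/(93 + (93 + 70*I*sqrt(3)/3)) = 1/(186 + 70*I*sqrt(3)/3)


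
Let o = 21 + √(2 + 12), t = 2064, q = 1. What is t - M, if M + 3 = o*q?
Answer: 2046 - √14 ≈ 2042.3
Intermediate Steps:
o = 21 + √14 ≈ 24.742
M = 18 + √14 (M = -3 + (21 + √14)*1 = -3 + (21 + √14) = 18 + √14 ≈ 21.742)
t - M = 2064 - (18 + √14) = 2064 + (-18 - √14) = 2046 - √14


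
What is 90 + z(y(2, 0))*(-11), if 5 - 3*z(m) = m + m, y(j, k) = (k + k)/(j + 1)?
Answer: 215/3 ≈ 71.667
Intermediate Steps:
y(j, k) = 2*k/(1 + j) (y(j, k) = (2*k)/(1 + j) = 2*k/(1 + j))
z(m) = 5/3 - 2*m/3 (z(m) = 5/3 - (m + m)/3 = 5/3 - 2*m/3)
90 + z(y(2, 0))*(-11) = 90 + (5/3 - 4*0/(3*(1 + 2)))*(-11) = 90 + (5/3 - 4*0/(3*3))*(-11) = 90 + (5/3 - ⅔*0)*(-11) = 90 + (5/3 + 0)*(-11) = 90 + (5/3)*(-11) = 90 - 55/3 = 215/3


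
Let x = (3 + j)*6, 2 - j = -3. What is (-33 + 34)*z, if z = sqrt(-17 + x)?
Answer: sqrt(31) ≈ 5.5678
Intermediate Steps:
j = 5 (j = 2 - 1*(-3) = 2 + 3 = 5)
x = 48 (x = (3 + 5)*6 = 8*6 = 48)
z = sqrt(31) (z = sqrt(-17 + 48) = sqrt(31) ≈ 5.5678)
(-33 + 34)*z = (-33 + 34)*sqrt(31) = 1*sqrt(31) = sqrt(31)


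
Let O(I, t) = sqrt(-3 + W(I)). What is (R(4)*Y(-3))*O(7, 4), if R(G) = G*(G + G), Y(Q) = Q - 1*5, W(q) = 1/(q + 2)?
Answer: -256*I*sqrt(26)/3 ≈ -435.12*I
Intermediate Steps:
W(q) = 1/(2 + q)
Y(Q) = -5 + Q (Y(Q) = Q - 5 = -5 + Q)
O(I, t) = sqrt(-3 + 1/(2 + I))
R(G) = 2*G**2 (R(G) = G*(2*G) = 2*G**2)
(R(4)*Y(-3))*O(7, 4) = ((2*4**2)*(-5 - 3))*sqrt((-5 - 3*7)/(2 + 7)) = ((2*16)*(-8))*sqrt((-5 - 21)/9) = (32*(-8))*sqrt((1/9)*(-26)) = -256*I*sqrt(26)/3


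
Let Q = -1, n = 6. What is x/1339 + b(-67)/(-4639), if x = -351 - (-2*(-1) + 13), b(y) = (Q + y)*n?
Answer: -1151562/6211621 ≈ -0.18539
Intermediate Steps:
b(y) = -6 + 6*y (b(y) = (-1 + y)*6 = -6 + 6*y)
x = -366 (x = -351 - (2 + 13) = -351 - 1*15 = -351 - 15 = -366)
x/1339 + b(-67)/(-4639) = -366/1339 + (-6 + 6*(-67))/(-4639) = -366*1/1339 + (-6 - 402)*(-1/4639) = -366/1339 - 408*(-1/4639) = -366/1339 + 408/4639 = -1151562/6211621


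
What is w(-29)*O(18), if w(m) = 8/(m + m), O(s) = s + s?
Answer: -144/29 ≈ -4.9655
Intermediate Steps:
O(s) = 2*s
w(m) = 4/m (w(m) = 8/(2*m) = (1/(2*m))*8 = 4/m)
w(-29)*O(18) = (4/(-29))*(2*18) = (4*(-1/29))*36 = -4/29*36 = -144/29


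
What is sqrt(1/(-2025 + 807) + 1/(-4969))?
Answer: I*sqrt(37445221254)/6052242 ≈ 0.031973*I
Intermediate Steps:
sqrt(1/(-2025 + 807) + 1/(-4969)) = sqrt(1/(-1218) - 1/4969) = sqrt(-1/1218 - 1/4969) = sqrt(-6187/6052242) = I*sqrt(37445221254)/6052242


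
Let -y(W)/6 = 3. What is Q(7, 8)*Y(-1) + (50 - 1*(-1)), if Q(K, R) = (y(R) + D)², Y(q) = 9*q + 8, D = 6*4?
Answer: 15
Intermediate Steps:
D = 24
Y(q) = 8 + 9*q
y(W) = -18 (y(W) = -6*3 = -18)
Q(K, R) = 36 (Q(K, R) = (-18 + 24)² = 6² = 36)
Q(7, 8)*Y(-1) + (50 - 1*(-1)) = 36*(8 + 9*(-1)) + (50 - 1*(-1)) = 36*(8 - 9) + (50 + 1) = 36*(-1) + 51 = -36 + 51 = 15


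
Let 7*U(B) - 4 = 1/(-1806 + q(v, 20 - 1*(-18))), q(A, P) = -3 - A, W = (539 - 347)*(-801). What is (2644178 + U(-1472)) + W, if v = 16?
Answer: 31814688449/12775 ≈ 2.4904e+6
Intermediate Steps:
W = -153792 (W = 192*(-801) = -153792)
U(B) = 7299/12775 (U(B) = 4/7 + 1/(7*(-1806 + (-3 - 1*16))) = 4/7 + 1/(7*(-1806 + (-3 - 16))) = 4/7 + 1/(7*(-1806 - 19)) = 4/7 + (⅐)/(-1825) = 4/7 + (⅐)*(-1/1825) = 4/7 - 1/12775 = 7299/12775)
(2644178 + U(-1472)) + W = (2644178 + 7299/12775) - 153792 = 33779381249/12775 - 153792 = 31814688449/12775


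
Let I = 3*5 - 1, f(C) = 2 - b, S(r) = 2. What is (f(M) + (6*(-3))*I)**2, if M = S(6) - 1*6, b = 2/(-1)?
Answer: 61504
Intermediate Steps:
b = -2 (b = 2*(-1) = -2)
M = -4 (M = 2 - 1*6 = 2 - 6 = -4)
f(C) = 4 (f(C) = 2 - 1*(-2) = 2 + 2 = 4)
I = 14 (I = 15 - 1 = 14)
(f(M) + (6*(-3))*I)**2 = (4 + (6*(-3))*14)**2 = (4 - 18*14)**2 = (4 - 252)**2 = (-248)**2 = 61504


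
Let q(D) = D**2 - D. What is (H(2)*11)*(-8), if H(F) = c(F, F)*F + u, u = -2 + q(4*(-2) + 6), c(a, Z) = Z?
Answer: -704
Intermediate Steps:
u = 4 (u = -2 + (4*(-2) + 6)*(-1 + (4*(-2) + 6)) = -2 + (-8 + 6)*(-1 + (-8 + 6)) = -2 - 2*(-1 - 2) = -2 - 2*(-3) = -2 + 6 = 4)
H(F) = 4 + F**2 (H(F) = F*F + 4 = F**2 + 4 = 4 + F**2)
(H(2)*11)*(-8) = ((4 + 2**2)*11)*(-8) = ((4 + 4)*11)*(-8) = (8*11)*(-8) = 88*(-8) = -704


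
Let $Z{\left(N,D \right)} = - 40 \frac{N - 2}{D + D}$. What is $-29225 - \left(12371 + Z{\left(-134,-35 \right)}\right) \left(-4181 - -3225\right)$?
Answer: $\frac{82062093}{7} \approx 1.1723 \cdot 10^{7}$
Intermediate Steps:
$Z{\left(N,D \right)} = - \frac{20 \left(-2 + N\right)}{D}$ ($Z{\left(N,D \right)} = - 40 \frac{-2 + N}{2 D} = - \frac{20 \left(-2 + N\right)}{D}$)
$-29225 - \left(12371 + Z{\left(-134,-35 \right)}\right) \left(-4181 - -3225\right) = -29225 - \left(12371 + \frac{20 \left(2 - -134\right)}{-35}\right) \left(-4181 - -3225\right) = -29225 - \left(12371 + 20 \left(- \frac{1}{35}\right) \left(2 + 134\right)\right) \left(-4181 + 3225\right) = -29225 - \left(12371 + 20 \left(- \frac{1}{35}\right) 136\right) \left(-956\right) = -29225 - \left(12371 - \frac{544}{7}\right) \left(-956\right) = -29225 - \frac{86053}{7} \left(-956\right) = -29225 - - \frac{82266668}{7} = -29225 + \frac{82266668}{7} = \frac{82062093}{7}$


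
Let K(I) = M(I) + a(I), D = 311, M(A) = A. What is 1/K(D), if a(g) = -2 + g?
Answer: 1/620 ≈ 0.0016129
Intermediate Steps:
K(I) = -2 + 2*I (K(I) = I + (-2 + I) = -2 + 2*I)
1/K(D) = 1/(-2 + 2*311) = 1/(-2 + 622) = 1/620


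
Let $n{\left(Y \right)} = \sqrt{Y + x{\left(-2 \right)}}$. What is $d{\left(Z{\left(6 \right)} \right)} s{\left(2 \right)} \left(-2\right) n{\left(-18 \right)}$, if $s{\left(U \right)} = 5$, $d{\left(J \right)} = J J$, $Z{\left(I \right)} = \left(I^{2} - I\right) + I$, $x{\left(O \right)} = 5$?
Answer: $- 12960 i \sqrt{13} \approx - 46728.0 i$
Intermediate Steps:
$Z{\left(I \right)} = I^{2}$
$d{\left(J \right)} = J^{2}$
$n{\left(Y \right)} = \sqrt{5 + Y}$ ($n{\left(Y \right)} = \sqrt{Y + 5} = \sqrt{5 + Y}$)
$d{\left(Z{\left(6 \right)} \right)} s{\left(2 \right)} \left(-2\right) n{\left(-18 \right)} = \left(6^{2}\right)^{2} \cdot 5 \left(-2\right) \sqrt{5 - 18} = 36^{2} \cdot 5 \left(-2\right) \sqrt{-13} = 1296 \cdot 5 \left(-2\right) i \sqrt{13} = 6480 \left(-2\right) i \sqrt{13} = - 12960 i \sqrt{13}$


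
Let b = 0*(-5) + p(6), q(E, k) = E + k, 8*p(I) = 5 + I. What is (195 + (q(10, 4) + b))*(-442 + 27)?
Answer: -698445/8 ≈ -87306.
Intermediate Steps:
p(I) = 5/8 + I/8 (p(I) = (5 + I)/8 = 5/8 + I/8)
b = 11/8 (b = 0*(-5) + (5/8 + (⅛)*6) = 0 + (5/8 + ¾) = 0 + 11/8 = 11/8 ≈ 1.3750)
(195 + (q(10, 4) + b))*(-442 + 27) = (195 + ((10 + 4) + 11/8))*(-442 + 27) = (195 + (14 + 11/8))*(-415) = (195 + 123/8)*(-415) = (1683/8)*(-415) = -698445/8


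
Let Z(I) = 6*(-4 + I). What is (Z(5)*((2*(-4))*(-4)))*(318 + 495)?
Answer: 156096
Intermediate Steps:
Z(I) = -24 + 6*I
(Z(5)*((2*(-4))*(-4)))*(318 + 495) = ((-24 + 6*5)*((2*(-4))*(-4)))*(318 + 495) = ((-24 + 30)*(-8*(-4)))*813 = (6*32)*813 = 192*813 = 156096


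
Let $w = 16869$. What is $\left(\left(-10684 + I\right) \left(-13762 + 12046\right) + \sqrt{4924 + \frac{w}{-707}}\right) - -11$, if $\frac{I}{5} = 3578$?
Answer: $-12365485 + \frac{\sqrt{2449330093}}{707} \approx -1.2365 \cdot 10^{7}$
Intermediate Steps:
$I = 17890$ ($I = 5 \cdot 3578 = 17890$)
$\left(\left(-10684 + I\right) \left(-13762 + 12046\right) + \sqrt{4924 + \frac{w}{-707}}\right) - -11 = \left(\left(-10684 + 17890\right) \left(-13762 + 12046\right) + \sqrt{4924 + \frac{16869}{-707}}\right) - -11 = \left(7206 \left(-1716\right) + \sqrt{4924 + 16869 \left(- \frac{1}{707}\right)}\right) + \left(-9929 + 9940\right) = \left(-12365496 + \sqrt{4924 - \frac{16869}{707}}\right) + 11 = \left(-12365496 + \sqrt{\frac{3464399}{707}}\right) + 11 = \left(-12365496 + \frac{\sqrt{2449330093}}{707}\right) + 11 = -12365485 + \frac{\sqrt{2449330093}}{707}$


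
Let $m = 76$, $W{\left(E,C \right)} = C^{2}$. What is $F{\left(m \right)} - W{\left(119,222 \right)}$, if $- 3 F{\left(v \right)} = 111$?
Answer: $-49321$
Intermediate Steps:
$F{\left(v \right)} = -37$ ($F{\left(v \right)} = \left(- \frac{1}{3}\right) 111 = -37$)
$F{\left(m \right)} - W{\left(119,222 \right)} = -37 - 222^{2} = -37 - 49284 = -49321$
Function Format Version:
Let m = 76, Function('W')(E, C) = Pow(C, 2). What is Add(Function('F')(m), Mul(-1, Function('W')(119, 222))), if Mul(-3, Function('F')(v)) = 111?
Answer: -49321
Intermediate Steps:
Function('F')(v) = -37 (Function('F')(v) = Mul(Rational(-1, 3), 111) = -37)
Add(Function('F')(m), Mul(-1, Function('W')(119, 222))) = Add(-37, Mul(-1, Pow(222, 2))) = Add(-37, Mul(-1, 49284)) = Add(-37, -49284) = -49321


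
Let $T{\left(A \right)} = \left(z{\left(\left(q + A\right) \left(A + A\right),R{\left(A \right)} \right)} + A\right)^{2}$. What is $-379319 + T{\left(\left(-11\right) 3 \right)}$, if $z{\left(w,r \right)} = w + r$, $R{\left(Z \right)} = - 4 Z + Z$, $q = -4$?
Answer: $5910745$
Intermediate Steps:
$R{\left(Z \right)} = - 3 Z$
$z{\left(w,r \right)} = r + w$
$T{\left(A \right)} = \left(- 2 A + 2 A \left(-4 + A\right)\right)^{2}$ ($T{\left(A \right)} = \left(\left(- 3 A + \left(-4 + A\right) \left(A + A\right)\right) + A\right)^{2} = \left(\left(- 3 A + \left(-4 + A\right) 2 A\right) + A\right)^{2} = \left(\left(- 3 A + 2 A \left(-4 + A\right)\right) + A\right)^{2} = \left(- 2 A + 2 A \left(-4 + A\right)\right)^{2}$)
$-379319 + T{\left(\left(-11\right) 3 \right)} = -379319 + 4 \left(\left(-11\right) 3\right)^{2} \left(-5 - 33\right)^{2} = -379319 + 4 \left(-33\right)^{2} \left(-5 - 33\right)^{2} = -379319 + 4 \cdot 1089 \left(-38\right)^{2} = -379319 + 4 \cdot 1089 \cdot 1444 = -379319 + 6290064 = 5910745$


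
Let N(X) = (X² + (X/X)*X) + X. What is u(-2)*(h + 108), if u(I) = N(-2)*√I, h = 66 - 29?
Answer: 0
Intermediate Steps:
h = 37
N(X) = X² + 2*X (N(X) = (X² + 1*X) + X = (X² + X) + X = (X + X²) + X = X² + 2*X)
u(I) = 0 (u(I) = (-2*(2 - 2))*√I = (-2*0)*√I = 0*√I = 0)
u(-2)*(h + 108) = 0*(37 + 108) = 0*145 = 0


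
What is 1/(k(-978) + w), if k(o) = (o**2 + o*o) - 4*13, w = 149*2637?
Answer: 1/2305829 ≈ 4.3368e-7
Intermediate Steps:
w = 392913
k(o) = -52 + 2*o**2 (k(o) = (o**2 + o**2) - 52 = 2*o**2 - 52 = -52 + 2*o**2)
1/(k(-978) + w) = 1/((-52 + 2*(-978)**2) + 392913) = 1/((-52 + 2*956484) + 392913) = 1/((-52 + 1912968) + 392913) = 1/(1912916 + 392913) = 1/2305829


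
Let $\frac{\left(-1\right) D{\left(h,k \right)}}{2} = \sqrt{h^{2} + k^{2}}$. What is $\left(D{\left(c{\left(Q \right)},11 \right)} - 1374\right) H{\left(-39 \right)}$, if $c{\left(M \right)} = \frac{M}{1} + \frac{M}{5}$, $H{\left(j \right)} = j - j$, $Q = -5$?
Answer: $0$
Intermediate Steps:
$H{\left(j \right)} = 0$
$c{\left(M \right)} = \frac{6 M}{5}$ ($c{\left(M \right)} = M 1 + M \frac{1}{5} = M + \frac{M}{5} = \frac{6 M}{5}$)
$D{\left(h,k \right)} = - 2 \sqrt{h^{2} + k^{2}}$
$\left(D{\left(c{\left(Q \right)},11 \right)} - 1374\right) H{\left(-39 \right)} = \left(- 2 \sqrt{\left(\frac{6}{5} \left(-5\right)\right)^{2} + 11^{2}} - 1374\right) 0 = \left(- 2 \sqrt{\left(-6\right)^{2} + 121} - 1374\right) 0 = \left(- 2 \sqrt{36 + 121} - 1374\right) 0 = \left(- 2 \sqrt{157} - 1374\right) 0 = \left(-1374 - 2 \sqrt{157}\right) 0 = 0$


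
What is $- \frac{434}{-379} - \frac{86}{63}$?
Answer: $- \frac{5252}{23877} \approx -0.21996$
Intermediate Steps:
$- \frac{434}{-379} - \frac{86}{63} = \left(-434\right) \left(- \frac{1}{379}\right) - \frac{86}{63} = \frac{434}{379} - \frac{86}{63} = - \frac{5252}{23877}$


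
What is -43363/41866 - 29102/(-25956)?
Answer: 11606788/135834237 ≈ 0.085448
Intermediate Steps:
-43363/41866 - 29102/(-25956) = -43363*1/41866 - 29102*(-1/25956) = -43363/41866 + 14551/12978 = 11606788/135834237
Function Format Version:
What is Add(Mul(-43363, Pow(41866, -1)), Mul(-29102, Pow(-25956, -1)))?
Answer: Rational(11606788, 135834237) ≈ 0.085448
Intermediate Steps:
Add(Mul(-43363, Pow(41866, -1)), Mul(-29102, Pow(-25956, -1))) = Add(Mul(-43363, Rational(1, 41866)), Mul(-29102, Rational(-1, 25956))) = Add(Rational(-43363, 41866), Rational(14551, 12978)) = Rational(11606788, 135834237)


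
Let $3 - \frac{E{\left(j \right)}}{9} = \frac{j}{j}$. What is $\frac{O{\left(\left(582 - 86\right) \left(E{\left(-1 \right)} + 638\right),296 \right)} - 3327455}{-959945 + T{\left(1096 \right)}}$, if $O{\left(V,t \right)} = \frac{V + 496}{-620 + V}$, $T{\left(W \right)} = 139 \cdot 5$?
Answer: $\frac{968289113}{279141750} \approx 3.4688$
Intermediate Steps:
$E{\left(j \right)} = 18$ ($E{\left(j \right)} = 27 - 9 \frac{j}{j} = 27 - 9 = 18$)
$T{\left(W \right)} = 695$
$O{\left(V,t \right)} = \frac{496 + V}{-620 + V}$
$\frac{O{\left(\left(582 - 86\right) \left(E{\left(-1 \right)} + 638\right),296 \right)} - 3327455}{-959945 + T{\left(1096 \right)}} = \frac{\frac{496 + \left(582 - 86\right) \left(18 + 638\right)}{-620 + \left(582 - 86\right) \left(18 + 638\right)} - 3327455}{-959945 + 695} = \frac{\frac{496 + 496 \cdot 656}{-620 + 496 \cdot 656} - 3327455}{-959250} = \left(\frac{496 + 325376}{-620 + 325376} - 3327455\right) \left(- \frac{1}{959250}\right) = \left(\frac{1}{324756} \cdot 325872 - 3327455\right) \left(- \frac{1}{959250}\right) = \left(\frac{292}{291} - 3327455\right) \left(- \frac{1}{959250}\right) = \left(- \frac{968289113}{291}\right) \left(- \frac{1}{959250}\right) = \frac{968289113}{279141750}$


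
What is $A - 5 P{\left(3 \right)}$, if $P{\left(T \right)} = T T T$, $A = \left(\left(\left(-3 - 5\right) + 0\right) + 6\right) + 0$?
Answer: $-137$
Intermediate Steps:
$A = -2$ ($A = \left(\left(-8 + 0\right) + 6\right) + 0 = \left(-8 + 6\right) + 0 = -2 + 0 = -2$)
$P{\left(T \right)} = T^{3}$ ($P{\left(T \right)} = T^{2} T = T^{3}$)
$A - 5 P{\left(3 \right)} = -2 - 5 \cdot 3^{3} = -2 - 135 = -137$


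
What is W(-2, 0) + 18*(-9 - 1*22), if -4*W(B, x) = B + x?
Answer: -1115/2 ≈ -557.50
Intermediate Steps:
W(B, x) = -B/4 - x/4 (W(B, x) = -(B + x)/4 = -B/4 - x/4)
W(-2, 0) + 18*(-9 - 1*22) = (-¼*(-2) - ¼*0) + 18*(-9 - 1*22) = (½ + 0) + 18*(-9 - 22) = ½ + 18*(-31) = ½ - 558 = -1115/2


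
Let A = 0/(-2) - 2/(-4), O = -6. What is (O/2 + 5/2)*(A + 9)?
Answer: -19/4 ≈ -4.7500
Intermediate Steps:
A = ½ (A = 0*(-½) - 2*(-¼) = 0 + ½ = ½ ≈ 0.50000)
(O/2 + 5/2)*(A + 9) = (-6/2 + 5/2)*(½ + 9) = (-6*½ + 5*(½))*(19/2) = (-3 + 5/2)*(19/2) = -½*19/2 = -19/4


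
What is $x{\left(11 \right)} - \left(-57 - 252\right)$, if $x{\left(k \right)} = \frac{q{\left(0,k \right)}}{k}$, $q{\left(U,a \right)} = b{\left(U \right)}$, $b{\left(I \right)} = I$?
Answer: $309$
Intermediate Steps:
$q{\left(U,a \right)} = U$
$x{\left(k \right)} = 0$ ($x{\left(k \right)} = \frac{0}{k} = 0$)
$x{\left(11 \right)} - \left(-57 - 252\right) = 0 - \left(-57 - 252\right) = 0 - -309 = 0 + 309 = 309$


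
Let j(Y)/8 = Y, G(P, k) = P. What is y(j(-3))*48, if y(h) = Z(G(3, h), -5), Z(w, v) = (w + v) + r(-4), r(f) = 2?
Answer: 0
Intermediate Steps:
Z(w, v) = 2 + v + w (Z(w, v) = (w + v) + 2 = (v + w) + 2 = 2 + v + w)
j(Y) = 8*Y
y(h) = 0 (y(h) = 2 - 5 + 3 = 0)
y(j(-3))*48 = 0*48 = 0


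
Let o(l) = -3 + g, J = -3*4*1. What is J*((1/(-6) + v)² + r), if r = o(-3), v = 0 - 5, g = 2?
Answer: -925/3 ≈ -308.33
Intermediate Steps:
v = -5
J = -12 (J = -12*1 = -12)
o(l) = -1 (o(l) = -3 + 2 = -1)
r = -1
J*((1/(-6) + v)² + r) = -12*((1/(-6) - 5)² - 1) = -12*((1*(-⅙) - 5)² - 1) = -12*((-⅙ - 5)² - 1) = -12*((-31/6)² - 1) = -12*(961/36 - 1) = -12*925/36 = -925/3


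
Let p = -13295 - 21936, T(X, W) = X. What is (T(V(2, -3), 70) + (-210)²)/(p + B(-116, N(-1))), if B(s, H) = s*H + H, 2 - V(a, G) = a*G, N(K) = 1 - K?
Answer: -44108/35461 ≈ -1.2438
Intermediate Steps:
V(a, G) = 2 - G*a (V(a, G) = 2 - a*G = 2 - G*a)
B(s, H) = H + H*s (B(s, H) = H*s + H = H + H*s)
p = -35231
(T(V(2, -3), 70) + (-210)²)/(p + B(-116, N(-1))) = ((2 - 1*(-3)*2) + (-210)²)/(-35231 + (1 - 1*(-1))*(1 - 116)) = ((2 + 6) + 44100)/(-35231 + (1 + 1)*(-115)) = (8 + 44100)/(-35231 + 2*(-115)) = 44108/(-35231 - 230) = 44108/(-35461) = 44108*(-1/35461) = -44108/35461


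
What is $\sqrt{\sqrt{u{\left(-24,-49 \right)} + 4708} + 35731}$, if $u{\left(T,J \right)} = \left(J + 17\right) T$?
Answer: $\sqrt{35805} \approx 189.22$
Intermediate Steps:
$u{\left(T,J \right)} = T \left(17 + J\right)$ ($u{\left(T,J \right)} = \left(17 + J\right) T = T \left(17 + J\right)$)
$\sqrt{\sqrt{u{\left(-24,-49 \right)} + 4708} + 35731} = \sqrt{\sqrt{- 24 \left(17 - 49\right) + 4708} + 35731} = \sqrt{\sqrt{\left(-24\right) \left(-32\right) + 4708} + 35731} = \sqrt{\sqrt{768 + 4708} + 35731} = \sqrt{\sqrt{5476} + 35731} = \sqrt{74 + 35731} = \sqrt{35805}$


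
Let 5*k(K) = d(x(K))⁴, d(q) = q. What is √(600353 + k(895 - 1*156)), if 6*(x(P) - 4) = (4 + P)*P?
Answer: √454547153935060706719205/180 ≈ 3.7456e+9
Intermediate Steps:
x(P) = 4 + P*(4 + P)/6 (x(P) = 4 + ((4 + P)*P)/6 = 4 + (P*(4 + P))/6 = 4 + P*(4 + P)/6)
k(K) = (4 + K²/6 + 2*K/3)⁴/5
√(600353 + k(895 - 1*156)) = √(600353 + (24 + (895 - 1*156)² + 4*(895 - 1*156))⁴/6480) = √(600353 + (24 + (895 - 156)² + 4*(895 - 156))⁴/6480) = √(600353 + (24 + 739² + 4*739)⁴/6480) = √(600353 + (24 + 546121 + 2956)⁴/6480) = √(600353 + (1/6480)*549101⁴) = √(600353 + (1/6480)*90909430787008251056401) = √(600353 + 90909430787008251056401/6480) = √(90909430787012141343841/6480) = √454547153935060706719205/180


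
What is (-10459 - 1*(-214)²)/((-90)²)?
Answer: -11251/1620 ≈ -6.9451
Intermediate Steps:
(-10459 - 1*(-214)²)/((-90)²) = (-10459 - 1*45796)/8100 = (-10459 - 45796)*(1/8100) = -56255*1/8100 = -11251/1620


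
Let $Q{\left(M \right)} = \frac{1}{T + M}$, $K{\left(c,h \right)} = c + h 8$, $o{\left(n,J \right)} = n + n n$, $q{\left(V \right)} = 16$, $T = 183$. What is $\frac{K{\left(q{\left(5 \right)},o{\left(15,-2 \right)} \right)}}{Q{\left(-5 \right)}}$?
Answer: $344608$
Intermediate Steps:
$o{\left(n,J \right)} = n + n^{2}$
$K{\left(c,h \right)} = c + 8 h$
$Q{\left(M \right)} = \frac{1}{183 + M}$
$\frac{K{\left(q{\left(5 \right)},o{\left(15,-2 \right)} \right)}}{Q{\left(-5 \right)}} = \frac{16 + 8 \cdot 15 \left(1 + 15\right)}{\frac{1}{183 - 5}} = \frac{16 + 8 \cdot 15 \cdot 16}{\frac{1}{178}} = \left(16 + 8 \cdot 240\right) \frac{1}{\frac{1}{178}} = \left(16 + 1920\right) 178 = 1936 \cdot 178 = 344608$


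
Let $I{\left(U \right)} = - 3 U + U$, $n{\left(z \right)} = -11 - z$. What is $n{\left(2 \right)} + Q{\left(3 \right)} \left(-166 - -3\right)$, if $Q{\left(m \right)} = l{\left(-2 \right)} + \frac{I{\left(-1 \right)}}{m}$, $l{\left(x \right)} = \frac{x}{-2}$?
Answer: $- \frac{854}{3} \approx -284.67$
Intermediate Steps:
$I{\left(U \right)} = - 2 U$
$l{\left(x \right)} = - \frac{x}{2}$ ($l{\left(x \right)} = x \left(- \frac{1}{2}\right) = - \frac{x}{2}$)
$Q{\left(m \right)} = 1 + \frac{2}{m}$ ($Q{\left(m \right)} = \left(- \frac{1}{2}\right) \left(-2\right) + \frac{\left(-2\right) \left(-1\right)}{m} = 1 + \frac{2}{m}$)
$n{\left(2 \right)} + Q{\left(3 \right)} \left(-166 - -3\right) = \left(-11 - 2\right) + \frac{2 + 3}{3} \left(-166 - -3\right) = \left(-11 - 2\right) + \frac{1}{3} \cdot 5 \left(-166 + 3\right) = -13 + \frac{5}{3} \left(-163\right) = -13 - \frac{815}{3} = - \frac{854}{3}$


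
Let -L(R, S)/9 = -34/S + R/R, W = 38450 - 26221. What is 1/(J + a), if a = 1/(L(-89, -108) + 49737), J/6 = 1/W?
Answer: 3648534379/1863480 ≈ 1957.9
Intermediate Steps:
W = 12229
L(R, S) = -9 + 306/S (L(R, S) = -9*(-34/S + R/R) = -9*(-34/S + 1) = -9*(1 - 34/S) = -9 + 306/S)
J = 6/12229 ≈ 0.00049064
a = 6/298351 (a = 1/((-9 + 306/(-108)) + 49737) = 1/((-9 + 306*(-1/108)) + 49737) = 1/((-9 - 17/6) + 49737) = 1/(-71/6 + 49737) = 1/(298351/6) = 6/298351 ≈ 2.0111e-5)
1/(J + a) = 1/(6/12229 + 6/298351) = 1/(1863480/3648534379) = 3648534379/1863480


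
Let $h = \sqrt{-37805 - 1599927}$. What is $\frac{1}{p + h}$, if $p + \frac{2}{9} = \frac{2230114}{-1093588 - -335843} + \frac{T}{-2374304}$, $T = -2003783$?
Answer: $- \frac{608622710883115222827211680}{429386207119879906670785650597601} - \frac{524365151662794186861004800 i \sqrt{409433}}{429386207119879906670785650597601} \approx -1.4174 \cdot 10^{-6} - 0.00078141 i$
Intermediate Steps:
$p = - \frac{37587742340849}{16192052860320}$ ($p = - \frac{2}{9} + \left(\frac{2230114}{-1093588 - -335843} - \frac{2003783}{-2374304}\right) = - \frac{2}{9} + \left(\frac{2230114}{-1093588 + 335843} - - \frac{2003783}{2374304}\right) = - \frac{2}{9} + \left(\frac{2230114}{-757745} + \frac{2003783}{2374304}\right) = - \frac{2}{9} + \left(2230114 \left(- \frac{1}{757745}\right) + \frac{2003783}{2374304}\right) = - \frac{2}{9} + \left(- \frac{2230114}{757745} + \frac{2003783}{2374304}\right) = - \frac{2}{9} - \frac{3776612041321}{1799116984480} = - \frac{37587742340849}{16192052860320} \approx -2.3214$)
$h = 2 i \sqrt{409433}$ ($h = \sqrt{-1637732} = 2 i \sqrt{409433} \approx 1279.7 i$)
$\frac{1}{p + h} = \frac{1}{- \frac{37587742340849}{16192052860320} + 2 i \sqrt{409433}}$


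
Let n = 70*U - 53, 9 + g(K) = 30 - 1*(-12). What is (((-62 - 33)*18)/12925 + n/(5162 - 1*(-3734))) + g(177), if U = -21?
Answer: 751893893/22996160 ≈ 32.696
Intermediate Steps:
g(K) = 33 (g(K) = -9 + (30 - 1*(-12)) = -9 + (30 + 12) = -9 + 42 = 33)
n = -1523 (n = 70*(-21) - 53 = -1470 - 53 = -1523)
(((-62 - 33)*18)/12925 + n/(5162 - 1*(-3734))) + g(177) = (((-62 - 33)*18)/12925 - 1523/(5162 - 1*(-3734))) + 33 = (-95*18*(1/12925) - 1523/(5162 + 3734)) + 33 = (-1710*1/12925 - 1523/8896) + 33 = (-342/2585 - 1523*1/8896) + 33 = (-342/2585 - 1523/8896) + 33 = -6979387/22996160 + 33 = 751893893/22996160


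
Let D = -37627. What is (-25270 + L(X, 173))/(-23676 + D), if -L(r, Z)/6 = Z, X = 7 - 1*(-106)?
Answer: 26308/61303 ≈ 0.42915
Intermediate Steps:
X = 113 (X = 7 + 106 = 113)
L(r, Z) = -6*Z
(-25270 + L(X, 173))/(-23676 + D) = (-25270 - 6*173)/(-23676 - 37627) = (-25270 - 1038)/(-61303) = -26308*(-1/61303) = 26308/61303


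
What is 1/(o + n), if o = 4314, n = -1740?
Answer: 1/2574 ≈ 0.00038850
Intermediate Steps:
1/(o + n) = 1/(4314 - 1740) = 1/2574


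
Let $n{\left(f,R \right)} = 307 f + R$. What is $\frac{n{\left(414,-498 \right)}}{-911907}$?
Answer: $- \frac{42200}{303969} \approx -0.13883$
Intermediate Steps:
$n{\left(f,R \right)} = R + 307 f$
$\frac{n{\left(414,-498 \right)}}{-911907} = \frac{-498 + 307 \cdot 414}{-911907} = \left(-498 + 127098\right) \left(- \frac{1}{911907}\right) = 126600 \left(- \frac{1}{911907}\right) = - \frac{42200}{303969}$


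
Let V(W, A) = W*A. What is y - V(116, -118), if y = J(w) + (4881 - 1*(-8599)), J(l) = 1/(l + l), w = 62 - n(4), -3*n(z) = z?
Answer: 10323843/380 ≈ 27168.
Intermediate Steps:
n(z) = -z/3
w = 190/3 (w = 62 - (-1)*4/3 = 62 - 1*(-4/3) = 62 + 4/3 = 190/3 ≈ 63.333)
J(l) = 1/(2*l)
V(W, A) = A*W
y = 5122403/380 (y = 1/(2*(190/3)) + (4881 - 1*(-8599)) = (½)*(3/190) + (4881 + 8599) = 3/380 + 13480 = 5122403/380 ≈ 13480.)
y - V(116, -118) = 5122403/380 - (-118)*116 = 5122403/380 - 1*(-13688) = 5122403/380 + 13688 = 10323843/380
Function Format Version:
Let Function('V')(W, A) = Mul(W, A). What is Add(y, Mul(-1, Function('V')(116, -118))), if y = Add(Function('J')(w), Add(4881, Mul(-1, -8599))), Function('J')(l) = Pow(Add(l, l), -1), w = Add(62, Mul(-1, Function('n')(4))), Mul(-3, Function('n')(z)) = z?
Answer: Rational(10323843, 380) ≈ 27168.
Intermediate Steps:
Function('n')(z) = Mul(Rational(-1, 3), z)
w = Rational(190, 3) (w = Add(62, Mul(-1, Mul(Rational(-1, 3), 4))) = Add(62, Mul(-1, Rational(-4, 3))) = Add(62, Rational(4, 3)) = Rational(190, 3) ≈ 63.333)
Function('J')(l) = Mul(Rational(1, 2), Pow(l, -1)) (Function('J')(l) = Pow(Mul(2, l), -1) = Mul(Rational(1, 2), Pow(l, -1)))
Function('V')(W, A) = Mul(A, W)
y = Rational(5122403, 380) (y = Add(Mul(Rational(1, 2), Pow(Rational(190, 3), -1)), Add(4881, Mul(-1, -8599))) = Add(Mul(Rational(1, 2), Rational(3, 190)), Add(4881, 8599)) = Add(Rational(3, 380), 13480) = Rational(5122403, 380) ≈ 13480.)
Add(y, Mul(-1, Function('V')(116, -118))) = Add(Rational(5122403, 380), Mul(-1, Mul(-118, 116))) = Add(Rational(5122403, 380), Mul(-1, -13688)) = Add(Rational(5122403, 380), 13688) = Rational(10323843, 380)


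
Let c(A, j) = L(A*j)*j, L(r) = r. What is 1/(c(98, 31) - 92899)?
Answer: 1/1279 ≈ 0.00078186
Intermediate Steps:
c(A, j) = A*j² (c(A, j) = (A*j)*j = A*j²)
1/(c(98, 31) - 92899) = 1/(98*31² - 92899) = 1/(98*961 - 92899) = 1/(94178 - 92899) = 1/1279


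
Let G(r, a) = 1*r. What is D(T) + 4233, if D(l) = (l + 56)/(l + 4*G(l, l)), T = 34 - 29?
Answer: 105886/25 ≈ 4235.4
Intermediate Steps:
G(r, a) = r
T = 5
D(l) = (56 + l)/(5*l) (D(l) = (l + 56)/(l + 4*l) = (56 + l)/((5*l)) = (56 + l)*(1/(5*l)) = (56 + l)/(5*l))
D(T) + 4233 = (⅕)*(56 + 5)/5 + 4233 = (⅕)*(⅕)*61 + 4233 = 61/25 + 4233 = 105886/25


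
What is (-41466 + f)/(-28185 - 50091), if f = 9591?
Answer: 10625/26092 ≈ 0.40721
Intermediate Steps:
(-41466 + f)/(-28185 - 50091) = (-41466 + 9591)/(-28185 - 50091) = -31875/(-78276) = -31875*(-1/78276) = 10625/26092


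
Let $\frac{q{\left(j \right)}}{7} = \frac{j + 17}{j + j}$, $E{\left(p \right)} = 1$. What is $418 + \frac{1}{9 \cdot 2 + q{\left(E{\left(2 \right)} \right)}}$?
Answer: $\frac{33859}{81} \approx 418.01$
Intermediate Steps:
$q{\left(j \right)} = \frac{7 \left(17 + j\right)}{2 j}$ ($q{\left(j \right)} = 7 \frac{j + 17}{j + j} = 7 \frac{17 + j}{2 j} = \frac{7 \left(17 + j\right)}{2 j}$)
$418 + \frac{1}{9 \cdot 2 + q{\left(E{\left(2 \right)} \right)}} = 418 + \frac{1}{9 \cdot 2 + \frac{7 \left(17 + 1\right)}{2 \cdot 1}} = 418 + \frac{1}{18 + \frac{7}{2} \cdot 1 \cdot 18} = 418 + \frac{1}{18 + 63} = 418 + \frac{1}{81} = \frac{33859}{81}$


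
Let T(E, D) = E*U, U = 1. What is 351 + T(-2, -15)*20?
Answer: 311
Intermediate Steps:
T(E, D) = E (T(E, D) = E*1 = E)
351 + T(-2, -15)*20 = 351 - 2*20 = 351 - 40 = 311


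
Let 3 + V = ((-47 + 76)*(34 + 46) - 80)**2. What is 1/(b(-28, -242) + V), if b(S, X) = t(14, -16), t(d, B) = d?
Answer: 1/5017611 ≈ 1.9930e-7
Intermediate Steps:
b(S, X) = 14
V = 5017597 (V = -3 + ((-47 + 76)*(34 + 46) - 80)**2 = -3 + (29*80 - 80)**2 = -3 + (2320 - 80)**2 = -3 + 2240**2 = -3 + 5017600 = 5017597)
1/(b(-28, -242) + V) = 1/(14 + 5017597) = 1/5017611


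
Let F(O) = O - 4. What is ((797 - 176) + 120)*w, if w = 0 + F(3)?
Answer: -741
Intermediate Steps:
F(O) = -4 + O
w = -1 (w = 0 + (-4 + 3) = 0 - 1 = -1)
((797 - 176) + 120)*w = ((797 - 176) + 120)*(-1) = (621 + 120)*(-1) = 741*(-1) = -741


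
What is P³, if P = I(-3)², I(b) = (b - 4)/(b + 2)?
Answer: 117649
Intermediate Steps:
I(b) = (-4 + b)/(2 + b)
P = 49 (P = ((-4 - 3)/(2 - 3))² = (-7/(-1))² = (-1*(-7))² = 7² = 49)
P³ = 49³ = 117649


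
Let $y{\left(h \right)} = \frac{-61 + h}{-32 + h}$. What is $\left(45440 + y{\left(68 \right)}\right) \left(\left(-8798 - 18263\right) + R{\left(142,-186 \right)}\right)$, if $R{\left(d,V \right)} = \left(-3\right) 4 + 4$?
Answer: $- \frac{14760247481}{12} \approx -1.23 \cdot 10^{9}$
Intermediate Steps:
$R{\left(d,V \right)} = -8$ ($R{\left(d,V \right)} = -12 + 4 = -8$)
$y{\left(h \right)} = \frac{-61 + h}{-32 + h}$
$\left(45440 + y{\left(68 \right)}\right) \left(\left(-8798 - 18263\right) + R{\left(142,-186 \right)}\right) = \left(45440 + \frac{-61 + 68}{-32 + 68}\right) \left(\left(-8798 - 18263\right) - 8\right) = \left(45440 + \frac{1}{36} \cdot 7\right) \left(\left(-8798 - 18263\right) - 8\right) = \left(45440 + \frac{1}{36} \cdot 7\right) \left(-27061 - 8\right) = \left(45440 + \frac{7}{36}\right) \left(-27069\right) = \frac{1635847}{36} \left(-27069\right) = - \frac{14760247481}{12}$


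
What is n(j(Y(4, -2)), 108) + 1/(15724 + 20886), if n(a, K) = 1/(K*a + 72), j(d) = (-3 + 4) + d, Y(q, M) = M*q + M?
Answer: -3571/3294900 ≈ -0.0010838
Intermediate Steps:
Y(q, M) = M + M*q
j(d) = 1 + d
n(a, K) = 1/(72 + K*a)
n(j(Y(4, -2)), 108) + 1/(15724 + 20886) = 1/(72 + 108*(1 - 2*(1 + 4))) + 1/(15724 + 20886) = 1/(72 + 108*(1 - 2*5)) + 1/36610 = 1/(72 + 108*(1 - 10)) + 1/36610 = 1/(72 + 108*(-9)) + 1/36610 = 1/(72 - 972) + 1/36610 = 1/(-900) + 1/36610 = -1/900 + 1/36610 = -3571/3294900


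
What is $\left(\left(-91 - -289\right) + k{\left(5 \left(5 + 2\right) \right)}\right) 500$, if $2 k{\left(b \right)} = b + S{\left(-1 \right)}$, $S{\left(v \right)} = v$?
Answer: $107500$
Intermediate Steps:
$k{\left(b \right)} = - \frac{1}{2} + \frac{b}{2}$ ($k{\left(b \right)} = \frac{b - 1}{2} = \frac{-1 + b}{2} = - \frac{1}{2} + \frac{b}{2}$)
$\left(\left(-91 - -289\right) + k{\left(5 \left(5 + 2\right) \right)}\right) 500 = \left(\left(-91 - -289\right) - \left(\frac{1}{2} - \frac{5 \left(5 + 2\right)}{2}\right)\right) 500 = \left(\left(-91 + 289\right) - \left(\frac{1}{2} - \frac{5 \cdot 7}{2}\right)\right) 500 = \left(198 + \left(- \frac{1}{2} + \frac{1}{2} \cdot 35\right)\right) 500 = \left(198 + \left(- \frac{1}{2} + \frac{35}{2}\right)\right) 500 = \left(198 + 17\right) 500 = 215 \cdot 500 = 107500$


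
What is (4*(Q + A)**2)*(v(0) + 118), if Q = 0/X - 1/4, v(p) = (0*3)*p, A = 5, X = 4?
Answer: 21299/2 ≈ 10650.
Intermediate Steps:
v(p) = 0 (v(p) = 0*p = 0)
Q = -1/4 (Q = 0/4 - 1/4 = 0*(1/4) - 1*1/4 = 0 - 1/4 = -1/4 ≈ -0.25000)
(4*(Q + A)**2)*(v(0) + 118) = (4*(-1/4 + 5)**2)*(0 + 118) = (4*(19/4)**2)*118 = (4*(361/16))*118 = (361/4)*118 = 21299/2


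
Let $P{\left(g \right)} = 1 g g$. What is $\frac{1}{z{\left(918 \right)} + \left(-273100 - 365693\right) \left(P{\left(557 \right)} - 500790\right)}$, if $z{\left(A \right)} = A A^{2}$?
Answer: $\frac{1}{122489877645} \approx 8.1639 \cdot 10^{-12}$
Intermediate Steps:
$P{\left(g \right)} = g^{2}$ ($P{\left(g \right)} = g g = g^{2}$)
$z{\left(A \right)} = A^{3}$
$\frac{1}{z{\left(918 \right)} + \left(-273100 - 365693\right) \left(P{\left(557 \right)} - 500790\right)} = \frac{1}{918^{3} + \left(-273100 - 365693\right) \left(557^{2} - 500790\right)} = \frac{1}{773620632 - 638793 \left(310249 - 500790\right)} = \frac{1}{773620632 - -121716257013} = \frac{1}{773620632 + 121716257013} = \frac{1}{122489877645}$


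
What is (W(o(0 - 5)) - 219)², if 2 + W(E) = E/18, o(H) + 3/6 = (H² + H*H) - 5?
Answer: 61889689/1296 ≈ 47754.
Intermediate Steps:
o(H) = -11/2 + 2*H² (o(H) = -½ + ((H² + H*H) - 5) = -½ + ((H² + H²) - 5) = -½ + (2*H² - 5) = -½ + (-5 + 2*H²) = -11/2 + 2*H²)
W(E) = -2 + E/18
(W(o(0 - 5)) - 219)² = ((-2 + (-11/2 + 2*(0 - 5)²)/18) - 219)² = ((-2 + (-11/2 + 2*(-5)²)/18) - 219)² = ((-2 + (-11/2 + 2*25)/18) - 219)² = ((-2 + (-11/2 + 50)/18) - 219)² = ((-2 + (1/18)*(89/2)) - 219)² = ((-2 + 89/36) - 219)² = (17/36 - 219)² = (-7867/36)² = 61889689/1296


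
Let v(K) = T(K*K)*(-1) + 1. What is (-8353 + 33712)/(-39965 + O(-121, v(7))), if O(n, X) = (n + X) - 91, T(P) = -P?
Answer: -25359/40127 ≈ -0.63197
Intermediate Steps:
v(K) = 1 + K**2 (v(K) = -K*K*(-1) + 1 = -K**2*(-1) + 1 = K**2 + 1 = 1 + K**2)
O(n, X) = -91 + X + n (O(n, X) = (X + n) - 91 = -91 + X + n)
(-8353 + 33712)/(-39965 + O(-121, v(7))) = (-8353 + 33712)/(-39965 + (-91 + (1 + 7**2) - 121)) = 25359/(-39965 + (-91 + (1 + 49) - 121)) = 25359/(-39965 + (-91 + 50 - 121)) = 25359/(-39965 - 162) = 25359/(-40127) = 25359*(-1/40127) = -25359/40127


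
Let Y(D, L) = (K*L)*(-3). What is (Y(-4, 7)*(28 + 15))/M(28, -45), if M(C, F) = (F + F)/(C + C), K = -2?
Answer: -16856/15 ≈ -1123.7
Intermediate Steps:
M(C, F) = F/C (M(C, F) = (2*F)/((2*C)) = (2*F)*(1/(2*C)) = F/C)
Y(D, L) = 6*L (Y(D, L) = -2*L*(-3) = 6*L)
(Y(-4, 7)*(28 + 15))/M(28, -45) = ((6*7)*(28 + 15))/((-45/28)) = (42*43)/((-45*1/28)) = 1806/(-45/28) = 1806*(-28/45) = -16856/15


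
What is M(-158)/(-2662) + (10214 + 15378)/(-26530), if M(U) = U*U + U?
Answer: -25936753/2522245 ≈ -10.283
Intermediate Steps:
M(U) = U + U² (M(U) = U² + U = U + U²)
M(-158)/(-2662) + (10214 + 15378)/(-26530) = -158*(1 - 158)/(-2662) + (10214 + 15378)/(-26530) = -158*(-157)*(-1/2662) + 25592*(-1/26530) = 24806*(-1/2662) - 1828/1895 = -12403/1331 - 1828/1895 = -25936753/2522245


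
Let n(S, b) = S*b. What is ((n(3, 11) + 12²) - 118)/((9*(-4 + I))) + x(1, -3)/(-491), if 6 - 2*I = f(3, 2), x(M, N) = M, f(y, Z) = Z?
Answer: -28987/8838 ≈ -3.2798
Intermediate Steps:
I = 2 (I = 3 - ½*2 = 3 - 1 = 2)
((n(3, 11) + 12²) - 118)/((9*(-4 + I))) + x(1, -3)/(-491) = ((3*11 + 12²) - 118)/((9*(-4 + 2))) + 1/(-491) = ((33 + 144) - 118)/((9*(-2))) + 1*(-1/491) = (177 - 118)/(-18) - 1/491 = 59*(-1/18) - 1/491 = -59/18 - 1/491 = -28987/8838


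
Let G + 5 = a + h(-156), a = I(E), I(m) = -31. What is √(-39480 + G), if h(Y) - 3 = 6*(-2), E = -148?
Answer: 5*I*√1581 ≈ 198.81*I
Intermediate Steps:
h(Y) = -9 (h(Y) = 3 + 6*(-2) = 3 - 12 = -9)
a = -31
G = -45 (G = -5 + (-31 - 9) = -5 - 40 = -45)
√(-39480 + G) = √(-39480 - 45) = √(-39525) = 5*I*√1581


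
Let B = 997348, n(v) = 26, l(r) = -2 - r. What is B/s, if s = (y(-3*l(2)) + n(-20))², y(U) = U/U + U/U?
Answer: 249337/196 ≈ 1272.1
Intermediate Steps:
y(U) = 2 (y(U) = 1 + 1 = 2)
s = 784 (s = (2 + 26)² = 28² = 784)
B/s = 997348/784 = 997348*(1/784) = 249337/196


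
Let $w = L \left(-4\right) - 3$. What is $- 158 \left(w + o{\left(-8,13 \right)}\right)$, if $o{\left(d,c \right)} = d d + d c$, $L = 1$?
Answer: $7426$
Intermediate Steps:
$o{\left(d,c \right)} = d^{2} + c d$
$w = -7$ ($w = 1 \left(-4\right) - 3 = -4 - 3 = -7$)
$- 158 \left(w + o{\left(-8,13 \right)}\right) = - 158 \left(-7 - 8 \left(13 - 8\right)\right) = - 158 \left(-7 - 40\right) = \left(-158\right) \left(-47\right) = 7426$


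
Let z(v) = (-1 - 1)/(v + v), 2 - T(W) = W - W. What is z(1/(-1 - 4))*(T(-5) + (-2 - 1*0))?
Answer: 0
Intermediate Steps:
T(W) = 2 (T(W) = 2 - (W - W) = 2 - 1*0 = 2 + 0 = 2)
z(v) = -1/v (z(v) = -2*1/(2*v) = -1/v)
z(1/(-1 - 4))*(T(-5) + (-2 - 1*0)) = (-1/(1/(-1 - 4)))*(2 + (-2 - 1*0)) = (-1/(1/(-5)))*(2 + (-2 + 0)) = (-1/(-1/5))*(2 - 2) = -1*(-5)*0 = 5*0 = 0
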